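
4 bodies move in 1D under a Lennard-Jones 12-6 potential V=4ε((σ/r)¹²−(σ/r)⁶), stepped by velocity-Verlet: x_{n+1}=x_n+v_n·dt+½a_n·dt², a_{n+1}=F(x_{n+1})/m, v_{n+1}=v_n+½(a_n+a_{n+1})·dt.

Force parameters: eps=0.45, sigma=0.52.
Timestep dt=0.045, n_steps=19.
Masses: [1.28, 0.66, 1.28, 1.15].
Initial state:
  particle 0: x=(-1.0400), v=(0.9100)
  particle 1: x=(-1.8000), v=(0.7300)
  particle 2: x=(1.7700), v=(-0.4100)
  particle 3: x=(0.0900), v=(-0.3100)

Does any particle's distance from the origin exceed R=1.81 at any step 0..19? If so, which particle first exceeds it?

yes, particle 1

step 0: x0=(-1.0400) x1=(-1.8000) x2=(1.7700) x3=(0.0900)
step 1: x0=(-0.9999) x1=(-1.7654) x2=(1.7515) x3=(0.0760)
step 2: x0=(-0.9614) x1=(-1.7273) x2=(1.7331) x3=(0.0617)
step 3: x0=(-0.9243) x1=(-1.6858) x2=(1.7146) x3=(0.0472)
step 4: x0=(-0.8887) x1=(-1.6408) x2=(1.6961) x3=(0.0322)
step 5: x0=(-0.8544) x1=(-1.5920) x2=(1.6776) x3=(0.0166)
step 6: x0=(-0.8215) x1=(-1.5391) x2=(1.6591) x3=(0.0001)
step 7: x0=(-0.7898) x1=(-1.4813) x2=(1.6406) x3=(-0.0177)
step 8: x0=(-0.7593) x1=(-1.4180) x2=(1.6221) x3=(-0.0374)
step 9: x0=(-0.7297) x1=(-1.3483) x2=(1.6036) x3=(-0.0598)
step 10: x0=(-0.6998) x1=(-1.2730) x2=(1.5850) x3=(-0.0857)
step 11: x0=(-0.6653) x1=(-1.2012) x2=(1.5664) x3=(-0.1148)
step 12: x0=(-0.6222) x1=(-1.1636) x2=(1.5479) x3=(-0.1337)
step 13: x0=(-0.6621) x1=(-1.1529) x2=(1.5293) x3=(-0.0448)
step 14: x0=(-0.6092) x1=(-1.3164) x2=(1.5107) x3=(0.0408)
step 15: x0=(-0.5557) x1=(-1.4747) x2=(1.4921) x3=(0.1227)
step 16: x0=(-0.4997) x1=(-1.6318) x2=(1.4734) x3=(0.2013)
step 17: x0=(-0.4411) x1=(-1.7887) x2=(1.4547) x3=(0.2769)
step 18: x0=(-0.3801) x1=(-1.9455) x2=(1.4359) x3=(0.3500)
step 19: x0=(-0.3169) x1=(-2.1023) x2=(1.4169) x3=(0.4207)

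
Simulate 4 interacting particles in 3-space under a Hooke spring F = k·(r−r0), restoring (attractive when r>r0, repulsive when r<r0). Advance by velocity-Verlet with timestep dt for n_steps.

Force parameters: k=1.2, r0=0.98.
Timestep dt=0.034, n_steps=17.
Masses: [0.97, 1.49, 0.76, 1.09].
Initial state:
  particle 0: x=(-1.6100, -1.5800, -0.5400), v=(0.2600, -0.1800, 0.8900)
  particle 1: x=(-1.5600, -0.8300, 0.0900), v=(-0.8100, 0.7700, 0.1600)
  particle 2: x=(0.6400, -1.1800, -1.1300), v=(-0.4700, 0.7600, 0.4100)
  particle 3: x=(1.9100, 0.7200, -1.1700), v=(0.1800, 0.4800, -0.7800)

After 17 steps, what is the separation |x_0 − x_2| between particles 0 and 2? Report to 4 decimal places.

1.1271

step 0: x0=(-1.6100, -1.5800, -0.5400) x1=(-1.5600, -0.8300, 0.0900) x2=(0.6400, -1.1800, -1.1300) x3=(1.9100, 0.7200, -1.1700)
step 1: x0=(-1.5983, -1.5847, -0.5103) x1=(-1.5857, -0.8034, 0.0946) x2=(0.6222, -1.1532, -1.1151) x3=(1.9123, 0.7338, -1.1956)
step 2: x0=(-1.5809, -1.5865, -0.4819) x1=(-1.6077, -0.7759, 0.0977) x2=(0.6010, -1.1245, -1.0982) x3=(1.9068, 0.7424, -1.2192)
step 3: x0=(-1.5578, -1.5853, -0.4548) x1=(-1.6259, -0.7475, 0.0991) x2=(0.5764, -1.0939, -1.0796) x3=(1.8935, 0.7459, -1.2407)
step 4: x0=(-1.5292, -1.5811, -0.4290) x1=(-1.6404, -0.7183, 0.0989) x2=(0.5484, -1.0616, -1.0591) x3=(1.8726, 0.7444, -1.2601)
step 5: x0=(-1.4952, -1.5739, -0.4047) x1=(-1.6511, -0.6883, 0.0971) x2=(0.5172, -1.0275, -1.0368) x3=(1.8440, 0.7379, -1.2772)
step 6: x0=(-1.4560, -1.5636, -0.3817) x1=(-1.6582, -0.6575, 0.0936) x2=(0.4830, -0.9918, -1.0130) x3=(1.8078, 0.7265, -1.2920)
step 7: x0=(-1.4117, -1.5504, -0.3602) x1=(-1.6616, -0.6260, 0.0885) x2=(0.4459, -0.9546, -0.9876) x3=(1.7642, 0.7104, -1.3043)
step 8: x0=(-1.3627, -1.5342, -0.3401) x1=(-1.6615, -0.5938, 0.0818) x2=(0.4061, -0.9160, -0.9608) x3=(1.7134, 0.6897, -1.3142)
step 9: x0=(-1.3092, -1.5150, -0.3215) x1=(-1.6579, -0.5610, 0.0736) x2=(0.3637, -0.8760, -0.9326) x3=(1.6555, 0.6645, -1.3216)
step 10: x0=(-1.2513, -1.4930, -0.3043) x1=(-1.6509, -0.5275, 0.0638) x2=(0.3190, -0.8347, -0.9032) x3=(1.5909, 0.6351, -1.3265)
step 11: x0=(-1.1896, -1.4681, -0.2885) x1=(-1.6406, -0.4936, 0.0525) x2=(0.2721, -0.7924, -0.8727) x3=(1.5197, 0.6017, -1.3288)
step 12: x0=(-1.1242, -1.4405, -0.2740) x1=(-1.6271, -0.4591, 0.0398) x2=(0.2233, -0.7490, -0.8413) x3=(1.4423, 0.5645, -1.3286)
step 13: x0=(-1.0555, -1.4102, -0.2609) x1=(-1.6106, -0.4243, 0.0257) x2=(0.1728, -0.7047, -0.8090) x3=(1.3591, 0.5237, -1.3259)
step 14: x0=(-0.9840, -1.3774, -0.2491) x1=(-1.5912, -0.3891, 0.0102) x2=(0.1209, -0.6597, -0.7760) x3=(1.2703, 0.4796, -1.3207)
step 15: x0=(-0.9099, -1.3422, -0.2385) x1=(-1.5691, -0.3536, -0.0065) x2=(0.0677, -0.6138, -0.7425) x3=(1.1764, 0.4326, -1.3132)
step 16: x0=(-0.8336, -1.3048, -0.2290) x1=(-1.5444, -0.3179, -0.0244) x2=(0.0135, -0.5674, -0.7085) x3=(1.0777, 0.3828, -1.3032)
step 17: x0=(-0.7555, -1.2654, -0.2206) x1=(-1.5173, -0.2820, -0.0434) x2=(-0.0416, -0.5204, -0.6742) x3=(0.9748, 0.3305, -1.2911)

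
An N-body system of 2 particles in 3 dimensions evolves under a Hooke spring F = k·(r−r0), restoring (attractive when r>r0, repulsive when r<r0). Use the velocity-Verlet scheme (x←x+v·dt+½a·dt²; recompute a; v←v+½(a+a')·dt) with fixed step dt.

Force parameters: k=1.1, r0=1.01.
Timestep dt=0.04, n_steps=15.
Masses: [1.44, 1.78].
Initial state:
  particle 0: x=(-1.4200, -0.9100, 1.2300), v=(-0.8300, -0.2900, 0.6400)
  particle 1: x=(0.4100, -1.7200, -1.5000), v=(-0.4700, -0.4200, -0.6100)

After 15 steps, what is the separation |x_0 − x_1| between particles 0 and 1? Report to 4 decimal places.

3.5073

step 0: x0=(-1.4200, -0.9100, 1.2300) x1=(0.4100, -1.7200, -1.5000)
step 1: x0=(-1.4524, -0.9219, 1.2544) x1=(0.3906, -1.7365, -1.5235)
step 2: x0=(-1.4832, -0.9346, 1.2765) x1=(0.3698, -1.7525, -1.5450)
step 3: x0=(-1.5125, -0.9480, 1.2961) x1=(0.3478, -1.7678, -1.5645)
step 4: x0=(-1.5401, -0.9620, 1.3131) x1=(0.3245, -1.7826, -1.5820)
step 5: x0=(-1.5660, -0.9768, 1.3277) x1=(0.2998, -1.7969, -1.5975)
step 6: x0=(-1.5904, -0.9923, 1.3397) x1=(0.2739, -1.8105, -1.6109)
step 7: x0=(-1.6131, -1.0086, 1.3491) x1=(0.2466, -1.8236, -1.6222)
step 8: x0=(-1.6341, -1.0255, 1.3559) x1=(0.2180, -1.8360, -1.6314)
step 9: x0=(-1.6536, -1.0431, 1.3601) x1=(0.1880, -1.8479, -1.6385)
step 10: x0=(-1.6714, -1.0615, 1.3617) x1=(0.1568, -1.8593, -1.6434)
step 11: x0=(-1.6876, -1.0806, 1.3605) x1=(0.1242, -1.8700, -1.6462)
step 12: x0=(-1.7022, -1.1003, 1.3568) x1=(0.0904, -1.8802, -1.6469)
step 13: x0=(-1.7152, -1.1208, 1.3504) x1=(0.0553, -1.8899, -1.6454)
step 14: x0=(-1.7267, -1.1419, 1.3414) x1=(0.0189, -1.8990, -1.6418)
step 15: x0=(-1.7367, -1.1637, 1.3298) x1=(-0.0187, -1.9075, -1.6361)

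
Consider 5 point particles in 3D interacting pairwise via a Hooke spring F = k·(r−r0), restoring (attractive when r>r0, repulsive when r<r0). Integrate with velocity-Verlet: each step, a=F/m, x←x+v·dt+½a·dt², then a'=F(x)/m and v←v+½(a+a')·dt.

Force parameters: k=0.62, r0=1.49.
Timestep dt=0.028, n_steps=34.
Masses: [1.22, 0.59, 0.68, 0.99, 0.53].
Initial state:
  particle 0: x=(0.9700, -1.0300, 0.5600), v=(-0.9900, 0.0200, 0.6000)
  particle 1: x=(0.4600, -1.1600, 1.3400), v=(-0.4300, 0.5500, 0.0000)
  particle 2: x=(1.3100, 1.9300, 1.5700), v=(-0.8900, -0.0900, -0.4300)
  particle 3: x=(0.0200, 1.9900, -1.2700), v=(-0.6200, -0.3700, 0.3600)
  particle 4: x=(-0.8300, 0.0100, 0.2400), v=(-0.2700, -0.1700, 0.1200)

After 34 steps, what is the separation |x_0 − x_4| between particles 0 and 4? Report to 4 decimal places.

step 0: x0=(0.9700, -1.0300, 0.5600) x1=(0.4600, -1.1600, 1.3400) x2=(1.3100, 1.9300, 1.5700) x3=(0.0200, 1.9900, -1.2700) x4=(-0.8300, 0.0100, 0.2400)
step 1: x0=(0.9422, -1.0287, 0.5766) x1=(0.4478, -1.1430, 1.3394) x2=(1.2842, 1.9260, 1.5569) x3=(0.0029, 1.9785, -1.2587) x4=(-0.8365, 0.0058, 0.2436)
step 2: x0=(0.9141, -1.0259, 0.5927) x1=(0.4351, -1.1228, 1.3377) x2=(1.2567, 1.9190, 1.5419) x3=(-0.0136, 1.9647, -1.2451) x4=(-0.8408, 0.0028, 0.2475)
step 3: x0=(0.8858, -1.0217, 0.6084) x1=(0.4221, -1.0995, 1.3350) x2=(1.2275, 1.9090, 1.5249) x3=(-0.0296, 1.9487, -1.2291) x4=(-0.8430, 0.0009, 0.2519)
step 4: x0=(0.8573, -1.0160, 0.6235) x1=(0.4086, -1.0731, 1.3312) x2=(1.1966, 1.8962, 1.5061) x3=(-0.0450, 1.9304, -1.2107) x4=(-0.8433, 0.0002, 0.2566)
step 5: x0=(0.8287, -1.0090, 0.6382) x1=(0.3946, -1.0438, 1.3264) x2=(1.1642, 1.8805, 1.4854) x3=(-0.0598, 1.9100, -1.1901) x4=(-0.8415, 0.0006, 0.2617)
step 6: x0=(0.7998, -1.0005, 0.6523) x1=(0.3803, -1.0115, 1.3206) x2=(1.1302, 1.8620, 1.4629) x3=(-0.0742, 1.8875, -1.1673) x4=(-0.8379, 0.0021, 0.2671)
step 7: x0=(0.7709, -0.9908, 0.6659) x1=(0.3655, -0.9764, 1.3140) x2=(1.0947, 1.8409, 1.4388) x3=(-0.0880, 1.8629, -1.1423) x4=(-0.8326, 0.0048, 0.2728)
step 8: x0=(0.7418, -0.9797, 0.6790) x1=(0.3502, -0.9386, 1.3065) x2=(1.0577, 1.8171, 1.4131) x3=(-0.1013, 1.8363, -1.1152) x4=(-0.8255, 0.0086, 0.2788)
step 9: x0=(0.7126, -0.9674, 0.6915) x1=(0.3345, -0.8982, 1.2982) x2=(1.0194, 1.7907, 1.3859) x3=(-0.1141, 1.8077, -1.0861) x4=(-0.8169, 0.0134, 0.2851)
step 10: x0=(0.6833, -0.9539, 0.7035) x1=(0.3183, -0.8553, 1.2892) x2=(0.9797, 1.7620, 1.3572) x3=(-0.1265, 1.7773, -1.0549) x4=(-0.8068, 0.0193, 0.2916)
step 11: x0=(0.6540, -0.9392, 0.7149) x1=(0.3017, -0.8099, 1.2795) x2=(0.9388, 1.7310, 1.3272) x3=(-0.1384, 1.7450, -1.0219) x4=(-0.7953, 0.0262, 0.2983)
step 12: x0=(0.6246, -0.9235, 0.7258) x1=(0.2847, -0.7622, 1.2693) x2=(0.8968, 1.6977, 1.2960) x3=(-0.1498, 1.7110, -0.9870) x4=(-0.7826, 0.0341, 0.3051)
step 13: x0=(0.5952, -0.9067, 0.7360) x1=(0.2672, -0.7123, 1.2584) x2=(0.8537, 1.6624, 1.2636) x3=(-0.1608, 1.6754, -0.9504) x4=(-0.7687, 0.0429, 0.3121)
step 14: x0=(0.5657, -0.8891, 0.7458) x1=(0.2494, -0.6603, 1.2472) x2=(0.8096, 1.6252, 1.2301) x3=(-0.1713, 1.6382, -0.9122) x4=(-0.7539, 0.0527, 0.3193)
step 15: x0=(0.5363, -0.8705, 0.7549) x1=(0.2311, -0.6064, 1.2354) x2=(0.7646, 1.5863, 1.1957) x3=(-0.1815, 1.5996, -0.8724) x4=(-0.7382, 0.0632, 0.3264)
step 16: x0=(0.5069, -0.8512, 0.7636) x1=(0.2125, -0.5506, 1.2234) x2=(0.7188, 1.5456, 1.1605) x3=(-0.1913, 1.5595, -0.8312) x4=(-0.7218, 0.0746, 0.3336)
step 17: x0=(0.4774, -0.8311, 0.7717) x1=(0.1935, -0.4931, 1.2110) x2=(0.6723, 1.5036, 1.1245) x3=(-0.2008, 1.5182, -0.7886) x4=(-0.7048, 0.0867, 0.3408)
step 18: x0=(0.4481, -0.8105, 0.7793) x1=(0.1742, -0.4339, 1.1984) x2=(0.6251, 1.4602, 1.0878) x3=(-0.2099, 1.4757, -0.7448) x4=(-0.6873, 0.0995, 0.3479)
step 19: x0=(0.4187, -0.7893, 0.7864) x1=(0.1546, -0.3734, 1.1855) x2=(0.5774, 1.4156, 1.0507) x3=(-0.2187, 1.4321, -0.6998) x4=(-0.6695, 0.1128, 0.3550)
step 20: x0=(0.3895, -0.7676, 0.7931) x1=(0.1348, -0.3115, 1.1726) x2=(0.5293, 1.3701, 1.0130) x3=(-0.2273, 1.3876, -0.6539) x4=(-0.6516, 0.1268, 0.3619)
step 21: x0=(0.3602, -0.7455, 0.7993) x1=(0.1148, -0.2484, 1.1596) x2=(0.4809, 1.3238, 0.9751) x3=(-0.2356, 1.3421, -0.6071) x4=(-0.6336, 0.1411, 0.3686)
step 22: x0=(0.3311, -0.7231, 0.8052) x1=(0.0946, -0.1843, 1.1465) x2=(0.4323, 1.2768, 0.9369) x3=(-0.2437, 1.2959, -0.5595) x4=(-0.6156, 0.1559, 0.3751)
step 23: x0=(0.3020, -0.7005, 0.8107) x1=(0.0743, -0.1193, 1.1336) x2=(0.3835, 1.2294, 0.8985) x3=(-0.2515, 1.2490, -0.5112) x4=(-0.5979, 0.1710, 0.3813)
step 24: x0=(0.2730, -0.6777, 0.8159) x1=(0.0539, -0.0536, 1.1207) x2=(0.3346, 1.1817, 0.8601) x3=(-0.2592, 1.2015, -0.4625) x4=(-0.5806, 0.1862, 0.3873)
step 25: x0=(0.2440, -0.6547, 0.8209) x1=(0.0335, 0.0127, 1.1082) x2=(0.2859, 1.1339, 0.8217) x3=(-0.2668, 1.1536, -0.4134) x4=(-0.5637, 0.2016, 0.3929)
step 26: x0=(0.2151, -0.6318, 0.8255) x1=(0.0131, 0.0793, 1.0959) x2=(0.2372, 1.0862, 0.7833) x3=(-0.2742, 1.1054, -0.3640) x4=(-0.5474, 0.2170, 0.3981)
step 27: x0=(0.1863, -0.6089, 0.8300) x1=(-0.0073, 0.1463, 1.0842) x2=(0.1889, 1.0387, 0.7451) x3=(-0.2816, 1.0569, -0.3145) x4=(-0.5318, 0.2323, 0.4030)
step 28: x0=(0.1576, -0.5860, 0.8343) x1=(-0.0276, 0.2134, 1.0730) x2=(0.1408, 0.9917, 0.7070) x3=(-0.2889, 1.0082, -0.2650) x4=(-0.5170, 0.2473, 0.4074)
step 29: x0=(0.1290, -0.5633, 0.8385) x1=(-0.0478, 0.2806, 1.0625) x2=(0.0932, 0.9451, 0.6692) x3=(-0.2962, 0.9595, -0.2157) x4=(-0.5031, 0.2620, 0.4113)
step 30: x0=(0.1005, -0.5408, 0.8426) x1=(-0.0678, 0.3478, 1.0530) x2=(0.0461, 0.8993, 0.6315) x3=(-0.3035, 0.9109, -0.1667) x4=(-0.4901, 0.2762, 0.4148)
step 31: x0=(0.0720, -0.5185, 0.8466) x1=(-0.0877, 0.4149, 1.0445) x2=(-0.0005, 0.8542, 0.5940) x3=(-0.3108, 0.8623, -0.1182) x4=(-0.4782, 0.2898, 0.4178)
step 32: x0=(0.0437, -0.4965, 0.8506) x1=(-0.1075, 0.4819, 1.0373) x2=(-0.0465, 0.8100, 0.5567) x3=(-0.3182, 0.8140, -0.0702) x4=(-0.4674, 0.3026, 0.4203)
step 33: x0=(0.0155, -0.4749, 0.8546) x1=(-0.1270, 0.5491, 1.0315) x2=(-0.0918, 0.7668, 0.5194) x3=(-0.3256, 0.7659, -0.0229) x4=(-0.4578, 0.3145, 0.4225)
step 34: x0=(-0.0126, -0.4536, 0.8586) x1=(-0.1463, 0.6164, 1.0274) x2=(-0.1365, 0.7244, 0.4822) x3=(-0.3332, 0.7181, 0.0234) x4=(-0.4494, 0.3254, 0.4242)

0.9931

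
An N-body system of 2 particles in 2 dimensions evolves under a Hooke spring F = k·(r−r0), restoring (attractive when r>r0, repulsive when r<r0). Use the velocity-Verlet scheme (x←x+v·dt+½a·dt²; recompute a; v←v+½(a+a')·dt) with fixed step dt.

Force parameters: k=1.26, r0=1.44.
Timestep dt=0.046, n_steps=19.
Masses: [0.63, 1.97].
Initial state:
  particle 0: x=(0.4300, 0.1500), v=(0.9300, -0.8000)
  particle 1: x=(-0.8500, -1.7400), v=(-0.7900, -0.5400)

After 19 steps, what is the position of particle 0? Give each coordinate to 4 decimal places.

(0.7270, -1.0672)

step 0: x0=(0.4300, 0.1500) x1=(-0.8500, -1.7400)
step 1: x0=(0.4718, 0.1117) x1=(-0.8860, -1.7644)
step 2: x0=(0.5114, 0.0704) x1=(-0.9213, -1.7878)
step 3: x0=(0.5487, 0.0261) x1=(-0.9559, -1.8102)
step 4: x0=(0.5834, -0.0212) x1=(-0.9897, -1.8317)
step 5: x0=(0.6155, -0.0717) x1=(-1.0226, -1.8521)
step 6: x0=(0.6448, -0.1252) x1=(-1.0546, -1.8717)
step 7: x0=(0.6712, -0.1817) x1=(-1.0857, -1.8902)
step 8: x0=(0.6944, -0.2412) x1=(-1.1158, -1.9078)
step 9: x0=(0.7145, -0.3036) x1=(-1.1449, -1.9244)
step 10: x0=(0.7314, -0.3689) x1=(-1.1730, -1.9402)
step 11: x0=(0.7448, -0.4369) x1=(-1.1999, -1.9550)
step 12: x0=(0.7549, -0.5076) x1=(-1.2258, -1.9690)
step 13: x0=(0.7615, -0.5809) x1=(-1.2506, -1.9822)
step 14: x0=(0.7645, -0.6566) x1=(-1.2742, -1.9946)
step 15: x0=(0.7640, -0.7347) x1=(-1.2967, -2.0062)
step 16: x0=(0.7600, -0.8149) x1=(-1.3181, -2.0172)
step 17: x0=(0.7525, -0.8972) x1=(-1.3383, -2.0275)
step 18: x0=(0.7415, -0.9813) x1=(-1.3575, -2.0372)
step 19: x0=(0.7270, -1.0672) x1=(-1.3755, -2.0463)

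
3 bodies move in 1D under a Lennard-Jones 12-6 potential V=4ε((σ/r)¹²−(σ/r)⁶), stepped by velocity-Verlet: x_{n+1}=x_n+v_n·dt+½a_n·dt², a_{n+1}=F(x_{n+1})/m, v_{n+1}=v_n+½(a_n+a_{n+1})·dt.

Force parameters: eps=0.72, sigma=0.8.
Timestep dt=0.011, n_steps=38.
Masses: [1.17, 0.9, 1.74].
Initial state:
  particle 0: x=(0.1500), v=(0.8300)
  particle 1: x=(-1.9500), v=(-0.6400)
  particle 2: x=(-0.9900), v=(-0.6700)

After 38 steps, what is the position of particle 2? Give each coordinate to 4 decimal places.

(-1.2712)

step 0: x0=(0.1500) x1=(-1.9500) x2=(-0.9900)
step 1: x0=(0.1591) x1=(-1.9569) x2=(-0.9974)
step 2: x0=(0.1680) x1=(-1.9635) x2=(-1.0048)
step 3: x0=(0.1768) x1=(-1.9699) x2=(-1.0123)
step 4: x0=(0.1855) x1=(-1.9760) x2=(-1.0199)
step 5: x0=(0.1940) x1=(-1.9818) x2=(-1.0275)
step 6: x0=(0.2025) x1=(-1.9874) x2=(-1.0352)
step 7: x0=(0.2109) x1=(-1.9927) x2=(-1.0430)
step 8: x0=(0.2192) x1=(-1.9978) x2=(-1.0508)
step 9: x0=(0.2274) x1=(-2.0026) x2=(-1.0587)
step 10: x0=(0.2356) x1=(-2.0072) x2=(-1.0667)
step 11: x0=(0.2436) x1=(-2.0115) x2=(-1.0747)
step 12: x0=(0.2517) x1=(-2.0157) x2=(-1.0829)
step 13: x0=(0.2596) x1=(-2.0196) x2=(-1.0910)
step 14: x0=(0.2675) x1=(-2.0233) x2=(-1.0993)
step 15: x0=(0.2754) x1=(-2.0269) x2=(-1.1076)
step 16: x0=(0.2832) x1=(-2.0303) x2=(-1.1160)
step 17: x0=(0.2910) x1=(-2.0337) x2=(-1.1243)
step 18: x0=(0.2987) x1=(-2.0369) x2=(-1.1327)
step 19: x0=(0.3064) x1=(-2.0400) x2=(-1.1411)
step 20: x0=(0.3140) x1=(-2.0432) x2=(-1.1495)
step 21: x0=(0.3217) x1=(-2.0464) x2=(-1.1579)
step 22: x0=(0.3292) x1=(-2.0497) x2=(-1.1662)
step 23: x0=(0.3368) x1=(-2.0531) x2=(-1.1743)
step 24: x0=(0.3444) x1=(-2.0568) x2=(-1.1824)
step 25: x0=(0.3519) x1=(-2.0607) x2=(-1.1903)
step 26: x0=(0.3594) x1=(-2.0649) x2=(-1.1980)
step 27: x0=(0.3668) x1=(-2.0695) x2=(-1.2055)
step 28: x0=(0.3743) x1=(-2.0746) x2=(-1.2128)
step 29: x0=(0.3817) x1=(-2.0801) x2=(-1.2198)
step 30: x0=(0.3891) x1=(-2.0862) x2=(-1.2265)
step 31: x0=(0.3965) x1=(-2.0928) x2=(-1.2330)
step 32: x0=(0.4039) x1=(-2.0999) x2=(-1.2391)
step 33: x0=(0.4113) x1=(-2.1075) x2=(-1.2450)
step 34: x0=(0.4186) x1=(-2.1156) x2=(-1.2507)
step 35: x0=(0.4260) x1=(-2.1241) x2=(-1.2561)
step 36: x0=(0.4333) x1=(-2.1329) x2=(-1.2613)
step 37: x0=(0.4406) x1=(-2.1421) x2=(-1.2663)
step 38: x0=(0.4479) x1=(-2.1515) x2=(-1.2712)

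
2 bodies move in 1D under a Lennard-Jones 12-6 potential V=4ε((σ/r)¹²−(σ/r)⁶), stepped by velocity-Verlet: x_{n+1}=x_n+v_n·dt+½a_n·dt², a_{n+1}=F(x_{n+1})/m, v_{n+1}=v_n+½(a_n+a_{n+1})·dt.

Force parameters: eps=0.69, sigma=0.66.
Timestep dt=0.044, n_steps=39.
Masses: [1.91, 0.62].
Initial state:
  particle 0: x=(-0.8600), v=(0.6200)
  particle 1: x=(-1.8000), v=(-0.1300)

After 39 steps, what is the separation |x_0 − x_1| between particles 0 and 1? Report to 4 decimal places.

0.8547

step 0: x0=(-0.8600) x1=(-1.8000)
step 1: x0=(-0.8335) x1=(-1.8032)
step 2: x0=(-0.8084) x1=(-1.8022)
step 3: x0=(-0.7846) x1=(-1.7974)
step 4: x0=(-0.7617) x1=(-1.7894)
step 5: x0=(-0.7399) x1=(-1.7783)
step 6: x0=(-0.7190) x1=(-1.7644)
step 7: x0=(-0.6990) x1=(-1.7477)
step 8: x0=(-0.6799) x1=(-1.7284)
step 9: x0=(-0.6616) x1=(-1.7064)
step 10: x0=(-0.6442) x1=(-1.6816)
step 11: x0=(-0.6278) x1=(-1.6539)
step 12: x0=(-0.6123) x1=(-1.6232)
step 13: x0=(-0.5979) x1=(-1.5892)
step 14: x0=(-0.5848) x1=(-1.5514)
step 15: x0=(-0.5730) x1=(-1.5092)
step 16: x0=(-0.5630) x1=(-1.4620)
step 17: x0=(-0.5549) x1=(-1.4086)
step 18: x0=(-0.5492) x1=(-1.3477)
step 19: x0=(-0.5460) x1=(-1.2794)
step 20: x0=(-0.5420) x1=(-1.2134)
step 21: x0=(-0.5198) x1=(-1.2033)
step 22: x0=(-0.4853) x1=(-1.2313)
step 23: x0=(-0.4512) x1=(-1.2580)
step 24: x0=(-0.4196) x1=(-1.2770)
step 25: x0=(-0.3904) x1=(-1.2887)
step 26: x0=(-0.3632) x1=(-1.2941)
step 27: x0=(-0.3377) x1=(-1.2943)
step 28: x0=(-0.3137) x1=(-1.2899)
step 29: x0=(-0.2910) x1=(-1.2815)
step 30: x0=(-0.2696) x1=(-1.2692)
step 31: x0=(-0.2493) x1=(-1.2534)
step 32: x0=(-0.2301) x1=(-1.2341)
step 33: x0=(-0.2121) x1=(-1.2114)
step 34: x0=(-0.1952) x1=(-1.1850)
step 35: x0=(-0.1796) x1=(-1.1548)
step 36: x0=(-0.1653) x1=(-1.1206)
step 37: x0=(-0.1525) x1=(-1.0817)
step 38: x0=(-0.1414) x1=(-1.0375)
step 39: x0=(-0.1324) x1=(-0.9871)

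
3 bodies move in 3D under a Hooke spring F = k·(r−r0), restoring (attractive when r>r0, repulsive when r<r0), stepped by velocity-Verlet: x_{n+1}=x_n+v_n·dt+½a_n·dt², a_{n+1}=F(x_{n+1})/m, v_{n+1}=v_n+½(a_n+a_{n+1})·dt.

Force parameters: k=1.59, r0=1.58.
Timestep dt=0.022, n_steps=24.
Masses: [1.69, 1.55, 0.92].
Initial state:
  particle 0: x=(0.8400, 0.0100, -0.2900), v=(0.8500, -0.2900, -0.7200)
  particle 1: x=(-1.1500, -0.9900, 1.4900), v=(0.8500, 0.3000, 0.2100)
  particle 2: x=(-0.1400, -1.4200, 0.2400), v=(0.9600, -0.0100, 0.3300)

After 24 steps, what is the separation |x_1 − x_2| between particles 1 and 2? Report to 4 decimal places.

step 0: x0=(0.8400, 0.0100, -0.2900) x1=(-1.1500, -0.9900, 1.4900) x2=(-0.1400, -1.4200, 0.2400)
step 1: x0=(0.8585, 0.0035, -0.3056) x1=(-1.1311, -0.9833, 1.4944) x2=(-0.1188, -1.4201, 0.2473)
step 2: x0=(0.8765, -0.0033, -0.3209) x1=(-1.1117, -0.9764, 1.4984) x2=(-0.0976, -1.4201, 0.2545)
step 3: x0=(0.8940, -0.0104, -0.3357) x1=(-1.0918, -0.9693, 1.5019) x2=(-0.0764, -1.4199, 0.2618)
step 4: x0=(0.9111, -0.0178, -0.3502) x1=(-1.0715, -0.9619, 1.5050) x2=(-0.0550, -1.4195, 0.2690)
step 5: x0=(0.9277, -0.0254, -0.3642) x1=(-1.0507, -0.9544, 1.5077) x2=(-0.0336, -1.4190, 0.2762)
step 6: x0=(0.9439, -0.0333, -0.3778) x1=(-1.0294, -0.9467, 1.5099) x2=(-0.0122, -1.4182, 0.2834)
step 7: x0=(0.9596, -0.0415, -0.3909) x1=(-1.0076, -0.9388, 1.5116) x2=(0.0093, -1.4174, 0.2906)
step 8: x0=(0.9748, -0.0500, -0.4037) x1=(-0.9854, -0.9307, 1.5129) x2=(0.0309, -1.4163, 0.2977)
step 9: x0=(0.9896, -0.0587, -0.4160) x1=(-0.9628, -0.9224, 1.5138) x2=(0.0525, -1.4151, 0.3049)
step 10: x0=(1.0039, -0.0676, -0.4278) x1=(-0.9396, -0.9139, 1.5141) x2=(0.0742, -1.4138, 0.3120)
step 11: x0=(1.0178, -0.0768, -0.4393) x1=(-0.9160, -0.9053, 1.5141) x2=(0.0960, -1.4122, 0.3191)
step 12: x0=(1.0312, -0.0863, -0.4502) x1=(-0.8920, -0.8965, 1.5135) x2=(0.1178, -1.4106, 0.3261)
step 13: x0=(1.0442, -0.0960, -0.4608) x1=(-0.8675, -0.8875, 1.5125) x2=(0.1396, -1.4088, 0.3331)
step 14: x0=(1.0568, -0.1059, -0.4709) x1=(-0.8426, -0.8783, 1.5110) x2=(0.1616, -1.4068, 0.3401)
step 15: x0=(1.0689, -0.1160, -0.4805) x1=(-0.8172, -0.8690, 1.5091) x2=(0.1835, -1.4047, 0.3470)
step 16: x0=(1.0806, -0.1263, -0.4898) x1=(-0.7914, -0.8595, 1.5068) x2=(0.2056, -1.4025, 0.3538)
step 17: x0=(1.0919, -0.1369, -0.4985) x1=(-0.7652, -0.8499, 1.5039) x2=(0.2276, -1.4002, 0.3607)
step 18: x0=(1.1028, -0.1476, -0.5069) x1=(-0.7386, -0.8401, 1.5007) x2=(0.2498, -1.3978, 0.3674)
step 19: x0=(1.1132, -0.1586, -0.5148) x1=(-0.7116, -0.8301, 1.4969) x2=(0.2720, -1.3952, 0.3741)
step 20: x0=(1.1233, -0.1697, -0.5222) x1=(-0.6841, -0.8201, 1.4928) x2=(0.2942, -1.3926, 0.3808)
step 21: x0=(1.1330, -0.1810, -0.5292) x1=(-0.6563, -0.8099, 1.4882) x2=(0.3165, -1.3898, 0.3874)
step 22: x0=(1.1423, -0.1925, -0.5358) x1=(-0.6281, -0.7995, 1.4832) x2=(0.3389, -1.3870, 0.3939)
step 23: x0=(1.1512, -0.2041, -0.5420) x1=(-0.5995, -0.7890, 1.4777) x2=(0.3613, -1.3841, 0.4004)
step 24: x0=(1.1598, -0.2159, -0.5478) x1=(-0.5706, -0.7784, 1.4719) x2=(0.3838, -1.3811, 0.4068)

1.5520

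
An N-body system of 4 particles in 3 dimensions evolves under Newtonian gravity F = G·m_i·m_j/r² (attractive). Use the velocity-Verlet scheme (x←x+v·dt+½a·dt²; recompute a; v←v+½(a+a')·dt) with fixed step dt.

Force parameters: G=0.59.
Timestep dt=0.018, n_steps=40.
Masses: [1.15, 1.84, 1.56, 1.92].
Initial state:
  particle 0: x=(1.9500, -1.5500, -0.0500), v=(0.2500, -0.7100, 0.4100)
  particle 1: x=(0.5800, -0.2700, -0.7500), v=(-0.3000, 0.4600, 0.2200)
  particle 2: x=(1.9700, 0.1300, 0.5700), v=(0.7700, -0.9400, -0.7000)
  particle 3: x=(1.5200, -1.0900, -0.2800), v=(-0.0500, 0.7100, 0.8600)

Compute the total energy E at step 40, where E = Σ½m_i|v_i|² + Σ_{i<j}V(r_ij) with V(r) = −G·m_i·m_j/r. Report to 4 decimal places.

step 0: x0=(1.9500, -1.5500, -0.0500) x1=(0.5800, -0.2700, -0.7500) x2=(1.9700, 0.1300, 0.5700) x3=(1.5200, -1.0900, -0.2800)
step 1: x0=(1.9542, -1.5624, -0.0428) x1=(0.5747, -0.2618, -0.7460) x2=(1.9838, 0.1130, 0.5573) x3=(1.5192, -1.0773, -0.2644)
step 2: x0=(1.9579, -1.5742, -0.0358) x1=(0.5697, -0.2537, -0.7418) x2=(1.9975, 0.0957, 0.5445) x3=(1.5186, -1.0647, -0.2487)
step 3: x0=(1.9610, -1.5852, -0.0290) x1=(0.5649, -0.2458, -0.7375) x2=(2.0111, 0.0783, 0.5314) x3=(1.5182, -1.0521, -0.2329)
step 4: x0=(1.9637, -1.5956, -0.0224) x1=(0.5603, -0.2380, -0.7330) x2=(2.0245, 0.0606, 0.5182) x3=(1.5179, -1.0397, -0.2169)
step 5: x0=(1.9659, -1.6054, -0.0160) x1=(0.5560, -0.2304, -0.7284) x2=(2.0378, 0.0428, 0.5049) x3=(1.5178, -1.0273, -0.2008)
step 6: x0=(1.9677, -1.6145, -0.0098) x1=(0.5519, -0.2229, -0.7236) x2=(2.0509, 0.0246, 0.4913) x3=(1.5179, -1.0150, -0.1847)
step 7: x0=(1.9690, -1.6229, -0.0037) x1=(0.5480, -0.2155, -0.7187) x2=(2.0639, 0.0063, 0.4776) x3=(1.5181, -1.0028, -0.1684)
step 8: x0=(1.9700, -1.6308, 0.0023) x1=(0.5444, -0.2083, -0.7137) x2=(2.0768, -0.0123, 0.4636) x3=(1.5185, -0.9906, -0.1520)
step 9: x0=(1.9706, -1.6380, 0.0082) x1=(0.5410, -0.2012, -0.7085) x2=(2.0894, -0.0312, 0.4495) x3=(1.5189, -0.9784, -0.1356)
step 10: x0=(1.9708, -1.6447, 0.0140) x1=(0.5378, -0.1943, -0.7032) x2=(2.1019, -0.0503, 0.4352) x3=(1.5196, -0.9663, -0.1191)
step 11: x0=(1.9708, -1.6507, 0.0197) x1=(0.5349, -0.1875, -0.6977) x2=(2.1142, -0.0697, 0.4208) x3=(1.5203, -0.9541, -0.1026)
step 12: x0=(1.9704, -1.6561, 0.0253) x1=(0.5322, -0.1808, -0.6921) x2=(2.1262, -0.0893, 0.4061) x3=(1.5213, -0.9420, -0.0859)
step 13: x0=(1.9696, -1.6610, 0.0309) x1=(0.5297, -0.1742, -0.6863) x2=(2.1381, -0.1093, 0.3912) x3=(1.5223, -0.9298, -0.0693)
step 14: x0=(1.9686, -1.6653, 0.0364) x1=(0.5275, -0.1678, -0.6804) x2=(2.1497, -0.1295, 0.3762) x3=(1.5235, -0.9177, -0.0525)
step 15: x0=(1.9674, -1.6690, 0.0418) x1=(0.5255, -0.1615, -0.6744) x2=(2.1610, -0.1501, 0.3609) x3=(1.5249, -0.9055, -0.0358)
step 16: x0=(1.9658, -1.6721, 0.0473) x1=(0.5237, -0.1553, -0.6682) x2=(2.1720, -0.1710, 0.3455) x3=(1.5264, -0.8932, -0.0190)
step 17: x0=(1.9640, -1.6746, 0.0526) x1=(0.5222, -0.1493, -0.6618) x2=(2.1827, -0.1922, 0.3299) x3=(1.5282, -0.8809, -0.0021)
step 18: x0=(1.9620, -1.6766, 0.0580) x1=(0.5208, -0.1434, -0.6554) x2=(2.1931, -0.2137, 0.3141) x3=(1.5301, -0.8686, 0.0148)
step 19: x0=(1.9597, -1.6781, 0.0633) x1=(0.5198, -0.1376, -0.6487) x2=(2.2032, -0.2356, 0.2981) x3=(1.5322, -0.8561, 0.0317)
step 20: x0=(1.9572, -1.6790, 0.0687) x1=(0.5189, -0.1320, -0.6420) x2=(2.2128, -0.2579, 0.2820) x3=(1.5346, -0.8436, 0.0486)
step 21: x0=(1.9545, -1.6793, 0.0740) x1=(0.5183, -0.1265, -0.6351) x2=(2.2221, -0.2805, 0.2656) x3=(1.5371, -0.8311, 0.0655)
step 22: x0=(1.9516, -1.6790, 0.0793) x1=(0.5179, -0.1211, -0.6280) x2=(2.2309, -0.3034, 0.2492) x3=(1.5400, -0.8184, 0.0825)
step 23: x0=(1.9485, -1.6782, 0.0846) x1=(0.5177, -0.1158, -0.6209) x2=(2.2392, -0.3268, 0.2325) x3=(1.5431, -0.8056, 0.0994)
step 24: x0=(1.9452, -1.6769, 0.0899) x1=(0.5178, -0.1107, -0.6135) x2=(2.2470, -0.3506, 0.2158) x3=(1.5466, -0.7928, 0.1163)
step 25: x0=(1.9418, -1.6749, 0.0952) x1=(0.5181, -0.1057, -0.6061) x2=(2.2543, -0.3747, 0.1989) x3=(1.5504, -0.7798, 0.1331)
step 26: x0=(1.9382, -1.6725, 0.1005) x1=(0.5186, -0.1008, -0.5985) x2=(2.2609, -0.3992, 0.1819) x3=(1.5545, -0.7667, 0.1499)
step 27: x0=(1.9344, -1.6694, 0.1058) x1=(0.5193, -0.0960, -0.5907) x2=(2.2670, -0.4241, 0.1649) x3=(1.5590, -0.7536, 0.1666)
step 28: x0=(1.9305, -1.6658, 0.1111) x1=(0.5203, -0.0914, -0.5829) x2=(2.2723, -0.4493, 0.1478) x3=(1.5640, -0.7404, 0.1832)
step 29: x0=(1.9265, -1.6616, 0.1165) x1=(0.5215, -0.0868, -0.5749) x2=(2.2770, -0.4749, 0.1307) x3=(1.5693, -0.7271, 0.1997)
step 30: x0=(1.9224, -1.6569, 0.1218) x1=(0.5229, -0.0825, -0.5667) x2=(2.2809, -0.5008, 0.1136) x3=(1.5751, -0.7138, 0.2160)
step 31: x0=(1.9181, -1.6515, 0.1272) x1=(0.5245, -0.0782, -0.5584) x2=(2.2841, -0.5271, 0.0966) x3=(1.5814, -0.7004, 0.2321)
step 32: x0=(1.9138, -1.6456, 0.1325) x1=(0.5264, -0.0740, -0.5500) x2=(2.2865, -0.5536, 0.0797) x3=(1.5881, -0.6871, 0.2480)
step 33: x0=(1.9093, -1.6391, 0.1379) x1=(0.5285, -0.0700, -0.5415) x2=(2.2881, -0.5804, 0.0629) x3=(1.5954, -0.6738, 0.2637)
step 34: x0=(1.9048, -1.6319, 0.1433) x1=(0.5308, -0.0661, -0.5328) x2=(2.2889, -0.6074, 0.0463) x3=(1.6031, -0.6605, 0.2791)
step 35: x0=(1.9002, -1.6242, 0.1487) x1=(0.5334, -0.0624, -0.5240) x2=(2.2889, -0.6346, 0.0299) x3=(1.6113, -0.6473, 0.2942)
step 36: x0=(1.8956, -1.6158, 0.1541) x1=(0.5361, -0.0587, -0.5150) x2=(2.2881, -0.6620, 0.0138) x3=(1.6199, -0.6343, 0.3090)
step 37: x0=(1.8910, -1.6068, 0.1594) x1=(0.5392, -0.0552, -0.5060) x2=(2.2865, -0.6895, -0.0021) x3=(1.6290, -0.6214, 0.3234)
step 38: x0=(1.8863, -1.5972, 0.1648) x1=(0.5424, -0.0518, -0.4968) x2=(2.2841, -0.7171, -0.0176) x3=(1.6385, -0.6087, 0.3375)
step 39: x0=(1.8816, -1.5869, 0.1701) x1=(0.5458, -0.0485, -0.4874) x2=(2.2809, -0.7448, -0.0329) x3=(1.6485, -0.5962, 0.3512)
step 40: x0=(1.8769, -1.5759, 0.1754) x1=(0.5495, -0.0454, -0.4780) x2=(2.2771, -0.7725, -0.0477) x3=(1.6588, -0.5840, 0.3645)
step 0 velocities: v0=(0.2500, -0.7100, 0.4100) v1=(-0.3000, 0.4600, 0.2200) v2=(0.7700, -0.9400, -0.7000) v3=(-0.0500, 0.7100, 0.8600)
step 0: KE=3.4747, PE=-6.7241, E=-3.2495
step 40 velocities: v0=(-0.2587, 0.6291, 0.2931) v1=(0.2105, 0.1715, 0.5290) v2=(-0.2337, -1.5415, -0.8156) v3=(0.5810, 0.6731, 0.7278)
step 40: KE=4.3230, PE=-7.5732, E=-3.2502

-3.2502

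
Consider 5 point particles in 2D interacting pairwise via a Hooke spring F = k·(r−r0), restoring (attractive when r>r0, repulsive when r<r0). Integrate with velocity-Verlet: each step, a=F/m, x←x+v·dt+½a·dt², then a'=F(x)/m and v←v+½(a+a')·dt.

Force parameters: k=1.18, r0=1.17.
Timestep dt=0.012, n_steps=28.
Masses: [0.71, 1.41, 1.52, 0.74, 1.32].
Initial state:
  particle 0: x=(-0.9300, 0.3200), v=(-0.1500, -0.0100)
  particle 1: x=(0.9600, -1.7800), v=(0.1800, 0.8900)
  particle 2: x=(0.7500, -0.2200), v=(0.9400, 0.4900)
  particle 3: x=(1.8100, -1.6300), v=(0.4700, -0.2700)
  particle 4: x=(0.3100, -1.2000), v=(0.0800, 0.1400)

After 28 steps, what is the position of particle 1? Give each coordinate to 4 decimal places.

step 0: x0=(-0.9300, 0.3200) x1=(0.9600, -1.7800) x2=(0.7500, -0.2200) x3=(1.8100, -1.6300) x4=(0.3100, -1.2000)
step 1: x0=(-0.9313, 0.3195) x1=(0.9621, -1.7692) x2=(0.7613, -0.2142) x3=(1.8154, -1.6330) x4=(0.3109, -1.1983)
step 2: x0=(-0.9317, 0.3182) x1=(0.9640, -1.7583) x2=(0.7725, -0.2084) x3=(1.8203, -1.6356) x4=(0.3118, -1.1965)
step 3: x0=(-0.9311, 0.3161) x1=(0.9658, -1.7472) x2=(0.7838, -0.2027) x3=(1.8246, -1.6377) x4=(0.3127, -1.1946)
step 4: x0=(-0.9296, 0.3132) x1=(0.9675, -1.7360) x2=(0.7950, -0.1970) x3=(1.8285, -1.6394) x4=(0.3134, -1.1926)
step 5: x0=(-0.9271, 0.3096) x1=(0.9690, -1.7246) x2=(0.8062, -0.1915) x3=(1.8318, -1.6407) x4=(0.3142, -1.1906)
step 6: x0=(-0.9236, 0.3052) x1=(0.9703, -1.7130) x2=(0.8174, -0.1860) x3=(1.8346, -1.6415) x4=(0.3149, -1.1885)
step 7: x0=(-0.9192, 0.3000) x1=(0.9715, -1.7013) x2=(0.8285, -0.1805) x3=(1.8369, -1.6419) x4=(0.3155, -1.1863)
step 8: x0=(-0.9138, 0.2940) x1=(0.9726, -1.6894) x2=(0.8397, -0.1752) x3=(1.8387, -1.6419) x4=(0.3161, -1.1840)
step 9: x0=(-0.9075, 0.2873) x1=(0.9735, -1.6773) x2=(0.8508, -0.1699) x3=(1.8400, -1.6414) x4=(0.3167, -1.1816)
step 10: x0=(-0.9002, 0.2799) x1=(0.9743, -1.6652) x2=(0.8619, -0.1647) x3=(1.8407, -1.6404) x4=(0.3172, -1.1791)
step 11: x0=(-0.8920, 0.2717) x1=(0.9750, -1.6528) x2=(0.8729, -0.1596) x3=(1.8410, -1.6391) x4=(0.3176, -1.1766)
step 12: x0=(-0.8829, 0.2628) x1=(0.9755, -1.6403) x2=(0.8839, -0.1545) x3=(1.8407, -1.6373) x4=(0.3180, -1.1740)
step 13: x0=(-0.8728, 0.2532) x1=(0.9759, -1.6277) x2=(0.8949, -0.1495) x3=(1.8400, -1.6351) x4=(0.3184, -1.1713)
step 14: x0=(-0.8618, 0.2429) x1=(0.9762, -1.6150) x2=(0.9059, -0.1446) x3=(1.8387, -1.6324) x4=(0.3187, -1.1685)
step 15: x0=(-0.8499, 0.2319) x1=(0.9764, -1.6021) x2=(0.9168, -0.1398) x3=(1.8370, -1.6294) x4=(0.3190, -1.1657)
step 16: x0=(-0.8371, 0.2202) x1=(0.9764, -1.5891) x2=(0.9277, -0.1350) x3=(1.8347, -1.6259) x4=(0.3192, -1.1627)
step 17: x0=(-0.8234, 0.2078) x1=(0.9763, -1.5759) x2=(0.9385, -0.1303) x3=(1.8320, -1.6221) x4=(0.3194, -1.1597)
step 18: x0=(-0.8088, 0.1948) x1=(0.9761, -1.5626) x2=(0.9493, -0.1257) x3=(1.8288, -1.6178) x4=(0.3196, -1.1566)
step 19: x0=(-0.7933, 0.1812) x1=(0.9758, -1.5492) x2=(0.9601, -0.1212) x3=(1.8252, -1.6131) x4=(0.3197, -1.1535)
step 20: x0=(-0.7770, 0.1669) x1=(0.9754, -1.5357) x2=(0.9708, -0.1167) x3=(1.8210, -1.6080) x4=(0.3198, -1.1503)
step 21: x0=(-0.7599, 0.1521) x1=(0.9749, -1.5221) x2=(0.9815, -0.1124) x3=(1.8165, -1.6026) x4=(0.3198, -1.1470)
step 22: x0=(-0.7420, 0.1366) x1=(0.9743, -1.5084) x2=(0.9922, -0.1080) x3=(1.8115, -1.5967) x4=(0.3198, -1.1436)
step 23: x0=(-0.7232, 0.1206) x1=(0.9735, -1.4945) x2=(1.0028, -0.1038) x3=(1.8060, -1.5905) x4=(0.3198, -1.1401)
step 24: x0=(-0.7037, 0.1041) x1=(0.9727, -1.4805) x2=(1.0134, -0.0997) x3=(1.8002, -1.5840) x4=(0.3197, -1.1366)
step 25: x0=(-0.6834, 0.0870) x1=(0.9718, -1.4665) x2=(1.0239, -0.0956) x3=(1.7939, -1.5770) x4=(0.3196, -1.1331)
step 26: x0=(-0.6623, 0.0694) x1=(0.9708, -1.4523) x2=(1.0344, -0.0916) x3=(1.7872, -1.5698) x4=(0.3195, -1.1294)
step 27: x0=(-0.6406, 0.0513) x1=(0.9697, -1.4381) x2=(1.0449, -0.0876) x3=(1.7801, -1.5622) x4=(0.3193, -1.1258)
step 28: x0=(-0.6181, 0.0327) x1=(0.9685, -1.4238) x2=(1.0553, -0.0837) x3=(1.7727, -1.5542) x4=(0.3191, -1.1220)

(0.9685, -1.4238)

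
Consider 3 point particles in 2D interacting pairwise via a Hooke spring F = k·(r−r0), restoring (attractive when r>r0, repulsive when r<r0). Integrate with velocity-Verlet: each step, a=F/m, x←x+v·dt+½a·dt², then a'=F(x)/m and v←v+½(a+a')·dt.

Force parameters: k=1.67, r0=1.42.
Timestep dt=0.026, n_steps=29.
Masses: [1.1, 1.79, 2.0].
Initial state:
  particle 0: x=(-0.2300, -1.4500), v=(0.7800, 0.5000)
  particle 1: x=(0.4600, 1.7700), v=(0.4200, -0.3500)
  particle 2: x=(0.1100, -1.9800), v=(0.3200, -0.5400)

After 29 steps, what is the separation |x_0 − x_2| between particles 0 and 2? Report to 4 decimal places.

1.6726

step 0: x0=(-0.2300, -1.4500) x1=(0.4600, 1.7700) x2=(0.1100, -1.9800)
step 1: x0=(-0.2097, -1.4357) x1=(0.4707, 1.7596) x2=(0.1185, -1.9936)
step 2: x0=(-0.1895, -1.4189) x1=(0.4811, 1.7466) x2=(0.1273, -2.0062)
step 3: x0=(-0.1692, -1.3996) x1=(0.4910, 1.7309) x2=(0.1365, -2.0179)
step 4: x0=(-0.1489, -1.3778) x1=(0.5006, 1.7127) x2=(0.1460, -2.0286)
step 5: x0=(-0.1285, -1.3536) x1=(0.5099, 1.6920) x2=(0.1558, -2.0384)
step 6: x0=(-0.1080, -1.3271) x1=(0.5188, 1.6688) x2=(0.1658, -2.0472)
step 7: x0=(-0.0874, -1.2983) x1=(0.5273, 1.6431) x2=(0.1761, -2.0551)
step 8: x0=(-0.0667, -1.2673) x1=(0.5355, 1.6149) x2=(0.1866, -2.0620)
step 9: x0=(-0.0459, -1.2342) x1=(0.5433, 1.5844) x2=(0.1974, -2.0679)
step 10: x0=(-0.0249, -1.1991) x1=(0.5509, 1.5516) x2=(0.2084, -2.0729)
step 11: x0=(-0.0037, -1.1621) x1=(0.5581, 1.5166) x2=(0.2195, -2.0769)
step 12: x0=(0.0176, -1.1233) x1=(0.5650, 1.4793) x2=(0.2308, -2.0800)
step 13: x0=(0.0390, -1.0828) x1=(0.5716, 1.4400) x2=(0.2423, -2.0820)
step 14: x0=(0.0607, -1.0407) x1=(0.5780, 1.3985) x2=(0.2540, -2.0831)
step 15: x0=(0.0825, -0.9972) x1=(0.5841, 1.3552) x2=(0.2658, -2.0833)
step 16: x0=(0.1044, -0.9524) x1=(0.5899, 1.3099) x2=(0.2777, -2.0825)
step 17: x0=(0.1265, -0.9064) x1=(0.5955, 1.2629) x2=(0.2898, -2.0807)
step 18: x0=(0.1488, -0.8594) x1=(0.6009, 1.2141) x2=(0.3020, -2.0779)
step 19: x0=(0.1712, -0.8114) x1=(0.6061, 1.1637) x2=(0.3143, -2.0742)
step 20: x0=(0.1936, -0.7627) x1=(0.6111, 1.1118) x2=(0.3267, -2.0696)
step 21: x0=(0.2162, -0.7134) x1=(0.6160, 1.0585) x2=(0.3392, -2.0640)
step 22: x0=(0.2389, -0.6637) x1=(0.6207, 1.0038) x2=(0.3517, -2.0575)
step 23: x0=(0.2616, -0.6136) x1=(0.6252, 0.9479) x2=(0.3644, -2.0501)
step 24: x0=(0.2844, -0.5634) x1=(0.6297, 0.8910) x2=(0.3771, -2.0417)
step 25: x0=(0.3072, -0.5131) x1=(0.6340, 0.8330) x2=(0.3900, -2.0325)
step 26: x0=(0.3300, -0.4630) x1=(0.6383, 0.7741) x2=(0.4028, -2.0224)
step 27: x0=(0.3528, -0.4132) x1=(0.6425, 0.7144) x2=(0.4158, -2.0115)
step 28: x0=(0.3755, -0.3638) x1=(0.6467, 0.6541) x2=(0.4288, -1.9997)
step 29: x0=(0.3981, -0.3150) x1=(0.6509, 0.5932) x2=(0.4418, -1.9870)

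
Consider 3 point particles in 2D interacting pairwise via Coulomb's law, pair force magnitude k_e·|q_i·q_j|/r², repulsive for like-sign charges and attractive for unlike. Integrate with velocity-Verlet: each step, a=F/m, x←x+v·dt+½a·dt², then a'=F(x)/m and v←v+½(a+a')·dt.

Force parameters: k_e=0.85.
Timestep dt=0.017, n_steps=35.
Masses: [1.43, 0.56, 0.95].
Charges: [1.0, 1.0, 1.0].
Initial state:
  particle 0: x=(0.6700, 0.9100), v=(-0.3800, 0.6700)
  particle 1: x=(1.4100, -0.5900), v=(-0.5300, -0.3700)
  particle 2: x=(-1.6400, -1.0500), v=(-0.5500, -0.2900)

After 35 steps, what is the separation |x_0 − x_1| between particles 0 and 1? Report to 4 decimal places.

2.3336

step 0: x0=(0.6700, 0.9100) x1=(1.4100, -0.5900) x2=(-1.6400, -1.0500)
step 1: x0=(0.6635, 0.9214) x1=(1.4010, -0.5964) x2=(-1.6494, -1.0549)
step 2: x0=(0.6571, 0.9329) x1=(1.3922, -0.6028) x2=(-1.6588, -1.0599)
step 3: x0=(0.6506, 0.9445) x1=(1.3835, -0.6095) x2=(-1.6683, -1.0649)
step 4: x0=(0.6441, 0.9561) x1=(1.3749, -0.6162) x2=(-1.6778, -1.0699)
step 5: x0=(0.6376, 0.9678) x1=(1.3663, -0.6231) x2=(-1.6873, -1.0749)
step 6: x0=(0.6310, 0.9795) x1=(1.3579, -0.6301) x2=(-1.6970, -1.0800)
step 7: x0=(0.6245, 0.9913) x1=(1.3496, -0.6372) x2=(-1.7066, -1.0851)
step 8: x0=(0.6180, 1.0032) x1=(1.3414, -0.6444) x2=(-1.7163, -1.0901)
step 9: x0=(0.6114, 1.0151) x1=(1.3333, -0.6518) x2=(-1.7261, -1.0953)
step 10: x0=(0.6049, 1.0271) x1=(1.3253, -0.6592) x2=(-1.7359, -1.1004)
step 11: x0=(0.5983, 1.0392) x1=(1.3174, -0.6668) x2=(-1.7457, -1.1056)
step 12: x0=(0.5917, 1.0513) x1=(1.3096, -0.6745) x2=(-1.7556, -1.1107)
step 13: x0=(0.5851, 1.0634) x1=(1.3019, -0.6823) x2=(-1.7655, -1.1159)
step 14: x0=(0.5786, 1.0756) x1=(1.2943, -0.6902) x2=(-1.7755, -1.1212)
step 15: x0=(0.5720, 1.0879) x1=(1.2867, -0.6983) x2=(-1.7856, -1.1264)
step 16: x0=(0.5654, 1.1003) x1=(1.2793, -0.7064) x2=(-1.7956, -1.1317)
step 17: x0=(0.5588, 1.1126) x1=(1.2719, -0.7146) x2=(-1.8057, -1.1369)
step 18: x0=(0.5522, 1.1251) x1=(1.2646, -0.7229) x2=(-1.8159, -1.1422)
step 19: x0=(0.5456, 1.1376) x1=(1.2575, -0.7313) x2=(-1.8261, -1.1476)
step 20: x0=(0.5390, 1.1501) x1=(1.2504, -0.7399) x2=(-1.8363, -1.1529)
step 21: x0=(0.5323, 1.1627) x1=(1.2433, -0.7485) x2=(-1.8466, -1.1583)
step 22: x0=(0.5257, 1.1753) x1=(1.2364, -0.7572) x2=(-1.8570, -1.1637)
step 23: x0=(0.5191, 1.1880) x1=(1.2295, -0.7660) x2=(-1.8673, -1.1691)
step 24: x0=(0.5125, 1.2007) x1=(1.2228, -0.7748) x2=(-1.8778, -1.1745)
step 25: x0=(0.5059, 1.2135) x1=(1.2161, -0.7838) x2=(-1.8882, -1.1799)
step 26: x0=(0.4992, 1.2263) x1=(1.2094, -0.7929) x2=(-1.8987, -1.1854)
step 27: x0=(0.4926, 1.2392) x1=(1.2029, -0.8020) x2=(-1.9093, -1.1909)
step 28: x0=(0.4860, 1.2521) x1=(1.1964, -0.8113) x2=(-1.9199, -1.1964)
step 29: x0=(0.4793, 1.2651) x1=(1.1900, -0.8206) x2=(-1.9305, -1.2019)
step 30: x0=(0.4727, 1.2781) x1=(1.1837, -0.8299) x2=(-1.9411, -1.2074)
step 31: x0=(0.4661, 1.2912) x1=(1.1774, -0.8394) x2=(-1.9519, -1.2130)
step 32: x0=(0.4594, 1.3042) x1=(1.1712, -0.8490) x2=(-1.9626, -1.2186)
step 33: x0=(0.4528, 1.3174) x1=(1.1651, -0.8586) x2=(-1.9734, -1.2242)
step 34: x0=(0.4461, 1.3306) x1=(1.1591, -0.8683) x2=(-1.9842, -1.2298)
step 35: x0=(0.4395, 1.3438) x1=(1.1531, -0.8780) x2=(-1.9951, -1.2354)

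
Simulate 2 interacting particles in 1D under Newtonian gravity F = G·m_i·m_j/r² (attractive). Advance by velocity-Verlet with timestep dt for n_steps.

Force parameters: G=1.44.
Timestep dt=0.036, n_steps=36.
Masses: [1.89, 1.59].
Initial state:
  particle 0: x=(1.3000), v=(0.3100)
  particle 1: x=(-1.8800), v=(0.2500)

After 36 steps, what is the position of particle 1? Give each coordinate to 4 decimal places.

step 0: x0=(1.3000) x1=(-1.8800)
step 1: x0=(1.3110) x1=(-1.8708)
step 2: x0=(1.3217) x1=(-1.8613)
step 3: x0=(1.3322) x1=(-1.8514)
step 4: x0=(1.3423) x1=(-1.8412)
step 5: x0=(1.3521) x1=(-1.8306)
step 6: x0=(1.3617) x1=(-1.8197)
step 7: x0=(1.3709) x1=(-1.8085)
step 8: x0=(1.3799) x1=(-1.7969)
step 9: x0=(1.3886) x1=(-1.7849)
step 10: x0=(1.3969) x1=(-1.7726)
step 11: x0=(1.4050) x1=(-1.7599)
step 12: x0=(1.4128) x1=(-1.7469)
step 13: x0=(1.4203) x1=(-1.7335)
step 14: x0=(1.4275) x1=(-1.7198)
step 15: x0=(1.4344) x1=(-1.7057)
step 16: x0=(1.4409) x1=(-1.6913)
step 17: x0=(1.4472) x1=(-1.6765)
step 18: x0=(1.4532) x1=(-1.6613)
step 19: x0=(1.4589) x1=(-1.6458)
step 20: x0=(1.4642) x1=(-1.6299)
step 21: x0=(1.4693) x1=(-1.6137)
step 22: x0=(1.4740) x1=(-1.5970)
step 23: x0=(1.4785) x1=(-1.5800)
step 24: x0=(1.4826) x1=(-1.5627)
step 25: x0=(1.4864) x1=(-1.5449)
step 26: x0=(1.4898) x1=(-1.5268)
step 27: x0=(1.4930) x1=(-1.5082)
step 28: x0=(1.4958) x1=(-1.4893)
step 29: x0=(1.4983) x1=(-1.4700)
step 30: x0=(1.5004) x1=(-1.4503)
step 31: x0=(1.5022) x1=(-1.4302)
step 32: x0=(1.5037) x1=(-1.4096)
step 33: x0=(1.5048) x1=(-1.3887)
step 34: x0=(1.5055) x1=(-1.3673)
step 35: x0=(1.5059) x1=(-1.3455)
step 36: x0=(1.5060) x1=(-1.3233)

(-1.3233)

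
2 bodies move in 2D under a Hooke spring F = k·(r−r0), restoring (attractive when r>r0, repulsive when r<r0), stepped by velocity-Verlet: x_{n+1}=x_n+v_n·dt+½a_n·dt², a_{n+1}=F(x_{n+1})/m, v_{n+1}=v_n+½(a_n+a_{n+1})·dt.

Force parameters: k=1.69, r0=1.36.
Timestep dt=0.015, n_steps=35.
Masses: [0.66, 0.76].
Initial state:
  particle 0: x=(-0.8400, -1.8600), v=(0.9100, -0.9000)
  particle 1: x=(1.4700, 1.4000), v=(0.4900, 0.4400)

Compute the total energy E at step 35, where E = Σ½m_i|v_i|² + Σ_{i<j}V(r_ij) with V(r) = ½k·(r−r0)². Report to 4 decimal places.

6.5734

step 0: x0=(-0.8400, -1.8600) x1=(1.4700, 1.4000)
step 1: x0=(-0.8259, -1.8729) x1=(1.4770, 1.4061)
step 2: x0=(-0.8109, -1.8845) x1=(1.4832, 1.4110)
step 3: x0=(-0.7951, -1.8949) x1=(1.4886, 1.4149)
step 4: x0=(-0.7784, -1.9040) x1=(1.4933, 1.4177)
step 5: x0=(-0.7608, -1.9119) x1=(1.4973, 1.4194)
step 6: x0=(-0.7424, -1.9184) x1=(1.5004, 1.4200)
step 7: x0=(-0.7231, -1.9237) x1=(1.5029, 1.4195)
step 8: x0=(-0.7029, -1.9278) x1=(1.5046, 1.4179)
step 9: x0=(-0.6820, -1.9305) x1=(1.5056, 1.4151)
step 10: x0=(-0.6602, -1.9320) x1=(1.5059, 1.4113)
step 11: x0=(-0.6375, -1.9322) x1=(1.5054, 1.4064)
step 12: x0=(-0.6141, -1.9312) x1=(1.5042, 1.4003)
step 13: x0=(-0.5898, -1.9289) x1=(1.5024, 1.3932)
step 14: x0=(-0.5648, -1.9253) x1=(1.4999, 1.3850)
step 15: x0=(-0.5390, -1.9205) x1=(1.4966, 1.3757)
step 16: x0=(-0.5124, -1.9145) x1=(1.4928, 1.3653)
step 17: x0=(-0.4851, -1.9072) x1=(1.4883, 1.3539)
step 18: x0=(-0.4570, -1.8988) x1=(1.4831, 1.3414)
step 19: x0=(-0.4283, -1.8891) x1=(1.4773, 1.3279)
step 20: x0=(-0.3988, -1.8783) x1=(1.4709, 1.3134)
step 21: x0=(-0.3687, -1.8663) x1=(1.4640, 1.2979)
step 22: x0=(-0.3379, -1.8531) x1=(1.4564, 1.2813)
step 23: x0=(-0.3064, -1.8389) x1=(1.4483, 1.2638)
step 24: x0=(-0.2743, -1.8235) x1=(1.4397, 1.2453)
step 25: x0=(-0.2417, -1.8070) x1=(1.4305, 1.2259)
step 26: x0=(-0.2084, -1.7895) x1=(1.4208, 1.2056)
step 27: x0=(-0.1746, -1.7710) x1=(1.4106, 1.1843)
step 28: x0=(-0.1402, -1.7514) x1=(1.4000, 1.1622)
step 29: x0=(-0.1053, -1.7308) x1=(1.3889, 1.1392)
step 30: x0=(-0.0699, -1.7093) x1=(1.3773, 1.1154)
step 31: x0=(-0.0340, -1.6869) x1=(1.3654, 1.0908)
step 32: x0=(0.0023, -1.6635) x1=(1.3531, 1.0654)
step 33: x0=(0.0390, -1.6393) x1=(1.3403, 1.0393)
step 34: x0=(0.0762, -1.6143) x1=(1.3273, 1.0124)
step 35: x0=(0.1138, -1.5884) x1=(1.3139, 0.9848)
step 0 velocities: v0=(0.9100, -0.9000) v1=(0.4900, 0.4400)
step 0: KE=0.7054, PE=5.8691, E=6.5745
step 35 velocities: v0=(2.5151, 1.7496) v1=(-0.9039, -1.8610)
step 35: KE=4.7242, PE=1.8492, E=6.5734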